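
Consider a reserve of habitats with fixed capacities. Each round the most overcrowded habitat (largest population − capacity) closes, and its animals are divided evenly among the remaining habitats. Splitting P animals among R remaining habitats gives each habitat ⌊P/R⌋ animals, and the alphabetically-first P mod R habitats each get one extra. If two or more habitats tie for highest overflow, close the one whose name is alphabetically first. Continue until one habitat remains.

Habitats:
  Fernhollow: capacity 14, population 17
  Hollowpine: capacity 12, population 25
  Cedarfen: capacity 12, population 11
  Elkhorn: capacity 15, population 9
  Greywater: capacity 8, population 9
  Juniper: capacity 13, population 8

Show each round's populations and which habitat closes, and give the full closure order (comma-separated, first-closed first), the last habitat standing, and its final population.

Round 1: Cedarfen=11 Elkhorn=9 Fernhollow=17 Greywater=9 Hollowpine=25 Juniper=8 → close Hollowpine (overflow 13)
  25÷5 = 5 each, +1 to first 0
Round 2: Cedarfen=16 Elkhorn=14 Fernhollow=22 Greywater=14 Juniper=13 → close Fernhollow (overflow 8)
  22÷4 = 5 each, +1 to first 2
Round 3: Cedarfen=22 Elkhorn=20 Greywater=19 Juniper=18 → close Greywater (overflow 11)
  19÷3 = 6 each, +1 to first 1
Round 4: Cedarfen=29 Elkhorn=26 Juniper=24 → close Cedarfen (overflow 17)
  29÷2 = 14 each, +1 to first 1
Round 5: Elkhorn=41 Juniper=38 → close Elkhorn (overflow 26)
  41÷1 = 41 each, +1 to first 0

Closure order: Hollowpine, Fernhollow, Greywater, Cedarfen, Elkhorn
Last habitat: Juniper with 79 animals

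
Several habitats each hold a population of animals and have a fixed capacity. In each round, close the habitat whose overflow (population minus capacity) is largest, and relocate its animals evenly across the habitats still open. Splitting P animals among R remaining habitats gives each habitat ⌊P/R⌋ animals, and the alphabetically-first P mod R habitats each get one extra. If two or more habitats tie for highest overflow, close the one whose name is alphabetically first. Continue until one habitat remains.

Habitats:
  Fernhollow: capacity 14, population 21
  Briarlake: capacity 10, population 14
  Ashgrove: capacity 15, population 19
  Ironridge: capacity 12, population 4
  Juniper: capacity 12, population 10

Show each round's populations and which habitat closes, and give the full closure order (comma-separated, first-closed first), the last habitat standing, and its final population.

Closure order: Fernhollow, Ashgrove, Briarlake, Juniper
Last habitat: Ironridge with 68 animals

Round 1: Ashgrove=19 Briarlake=14 Fernhollow=21 Ironridge=4 Juniper=10 → close Fernhollow (overflow 7)
  21÷4 = 5 each, +1 to first 1
Round 2: Ashgrove=25 Briarlake=19 Ironridge=9 Juniper=15 → close Ashgrove (overflow 10)
  25÷3 = 8 each, +1 to first 1
Round 3: Briarlake=28 Ironridge=17 Juniper=23 → close Briarlake (overflow 18)
  28÷2 = 14 each, +1 to first 0
Round 4: Ironridge=31 Juniper=37 → close Juniper (overflow 25)
  37÷1 = 37 each, +1 to first 0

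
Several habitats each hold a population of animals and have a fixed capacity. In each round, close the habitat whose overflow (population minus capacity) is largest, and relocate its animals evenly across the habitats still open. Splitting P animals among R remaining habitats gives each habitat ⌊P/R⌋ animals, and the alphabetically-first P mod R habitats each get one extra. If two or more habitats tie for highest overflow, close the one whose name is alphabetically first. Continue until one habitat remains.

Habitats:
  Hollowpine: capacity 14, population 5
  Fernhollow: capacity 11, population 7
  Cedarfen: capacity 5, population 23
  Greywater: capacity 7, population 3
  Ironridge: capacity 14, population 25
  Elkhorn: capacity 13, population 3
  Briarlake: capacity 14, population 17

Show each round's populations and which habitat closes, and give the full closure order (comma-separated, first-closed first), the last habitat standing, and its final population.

Round 1: Briarlake=17 Cedarfen=23 Elkhorn=3 Fernhollow=7 Greywater=3 Hollowpine=5 Ironridge=25 → close Cedarfen (overflow 18)
  23÷6 = 3 each, +1 to first 5
Round 2: Briarlake=21 Elkhorn=7 Fernhollow=11 Greywater=7 Hollowpine=9 Ironridge=28 → close Ironridge (overflow 14)
  28÷5 = 5 each, +1 to first 3
Round 3: Briarlake=27 Elkhorn=13 Fernhollow=17 Greywater=12 Hollowpine=14 → close Briarlake (overflow 13)
  27÷4 = 6 each, +1 to first 3
Round 4: Elkhorn=20 Fernhollow=24 Greywater=19 Hollowpine=20 → close Fernhollow (overflow 13)
  24÷3 = 8 each, +1 to first 0
Round 5: Elkhorn=28 Greywater=27 Hollowpine=28 → close Greywater (overflow 20)
  27÷2 = 13 each, +1 to first 1
Round 6: Elkhorn=42 Hollowpine=41 → close Elkhorn (overflow 29)
  42÷1 = 42 each, +1 to first 0

Closure order: Cedarfen, Ironridge, Briarlake, Fernhollow, Greywater, Elkhorn
Last habitat: Hollowpine with 83 animals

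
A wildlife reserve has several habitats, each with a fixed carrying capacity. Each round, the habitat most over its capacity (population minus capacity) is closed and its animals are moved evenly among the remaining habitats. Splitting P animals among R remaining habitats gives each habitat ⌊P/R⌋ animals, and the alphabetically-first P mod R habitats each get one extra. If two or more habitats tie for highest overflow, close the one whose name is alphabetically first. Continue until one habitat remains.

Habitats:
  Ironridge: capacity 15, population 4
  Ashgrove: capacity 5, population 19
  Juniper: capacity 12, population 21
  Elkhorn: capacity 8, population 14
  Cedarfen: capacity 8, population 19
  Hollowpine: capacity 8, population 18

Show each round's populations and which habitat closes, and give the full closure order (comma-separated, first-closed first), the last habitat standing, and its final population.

Closure order: Ashgrove, Cedarfen, Hollowpine, Elkhorn, Juniper
Last habitat: Ironridge with 95 animals

Round 1: Ashgrove=19 Cedarfen=19 Elkhorn=14 Hollowpine=18 Ironridge=4 Juniper=21 → close Ashgrove (overflow 14)
  19÷5 = 3 each, +1 to first 4
Round 2: Cedarfen=23 Elkhorn=18 Hollowpine=22 Ironridge=8 Juniper=24 → close Cedarfen (overflow 15)
  23÷4 = 5 each, +1 to first 3
Round 3: Elkhorn=24 Hollowpine=28 Ironridge=14 Juniper=29 → close Hollowpine (overflow 20)
  28÷3 = 9 each, +1 to first 1
Round 4: Elkhorn=34 Ironridge=23 Juniper=38 → close Elkhorn (overflow 26)
  34÷2 = 17 each, +1 to first 0
Round 5: Ironridge=40 Juniper=55 → close Juniper (overflow 43)
  55÷1 = 55 each, +1 to first 0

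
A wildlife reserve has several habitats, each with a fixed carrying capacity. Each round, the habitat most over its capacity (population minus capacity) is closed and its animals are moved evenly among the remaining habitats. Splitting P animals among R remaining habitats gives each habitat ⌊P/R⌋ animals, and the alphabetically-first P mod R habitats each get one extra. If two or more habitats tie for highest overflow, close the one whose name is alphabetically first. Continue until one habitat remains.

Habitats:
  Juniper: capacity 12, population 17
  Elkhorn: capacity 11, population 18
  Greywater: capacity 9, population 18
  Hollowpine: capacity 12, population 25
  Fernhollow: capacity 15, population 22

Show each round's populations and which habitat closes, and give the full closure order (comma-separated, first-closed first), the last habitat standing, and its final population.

Closure order: Hollowpine, Greywater, Elkhorn, Fernhollow
Last habitat: Juniper with 100 animals

Round 1: Elkhorn=18 Fernhollow=22 Greywater=18 Hollowpine=25 Juniper=17 → close Hollowpine (overflow 13)
  25÷4 = 6 each, +1 to first 1
Round 2: Elkhorn=25 Fernhollow=28 Greywater=24 Juniper=23 → close Greywater (overflow 15)
  24÷3 = 8 each, +1 to first 0
Round 3: Elkhorn=33 Fernhollow=36 Juniper=31 → close Elkhorn (overflow 22)
  33÷2 = 16 each, +1 to first 1
Round 4: Fernhollow=53 Juniper=47 → close Fernhollow (overflow 38)
  53÷1 = 53 each, +1 to first 0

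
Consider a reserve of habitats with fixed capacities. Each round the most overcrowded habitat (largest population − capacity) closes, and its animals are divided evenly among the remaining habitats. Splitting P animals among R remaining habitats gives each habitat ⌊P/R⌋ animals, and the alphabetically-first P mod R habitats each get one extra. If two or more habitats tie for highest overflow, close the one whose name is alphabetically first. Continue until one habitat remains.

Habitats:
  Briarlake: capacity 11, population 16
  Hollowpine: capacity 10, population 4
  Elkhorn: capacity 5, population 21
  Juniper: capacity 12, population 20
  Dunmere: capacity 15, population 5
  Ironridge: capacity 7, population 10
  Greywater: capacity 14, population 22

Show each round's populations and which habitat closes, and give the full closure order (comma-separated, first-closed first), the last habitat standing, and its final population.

Round 1: Briarlake=16 Dunmere=5 Elkhorn=21 Greywater=22 Hollowpine=4 Ironridge=10 Juniper=20 → close Elkhorn (overflow 16)
  21÷6 = 3 each, +1 to first 3
Round 2: Briarlake=20 Dunmere=9 Greywater=26 Hollowpine=7 Ironridge=13 Juniper=23 → close Greywater (overflow 12)
  26÷5 = 5 each, +1 to first 1
Round 3: Briarlake=26 Dunmere=14 Hollowpine=12 Ironridge=18 Juniper=28 → close Juniper (overflow 16)
  28÷4 = 7 each, +1 to first 0
Round 4: Briarlake=33 Dunmere=21 Hollowpine=19 Ironridge=25 → close Briarlake (overflow 22)
  33÷3 = 11 each, +1 to first 0
Round 5: Dunmere=32 Hollowpine=30 Ironridge=36 → close Ironridge (overflow 29)
  36÷2 = 18 each, +1 to first 0
Round 6: Dunmere=50 Hollowpine=48 → close Hollowpine (overflow 38)
  48÷1 = 48 each, +1 to first 0

Closure order: Elkhorn, Greywater, Juniper, Briarlake, Ironridge, Hollowpine
Last habitat: Dunmere with 98 animals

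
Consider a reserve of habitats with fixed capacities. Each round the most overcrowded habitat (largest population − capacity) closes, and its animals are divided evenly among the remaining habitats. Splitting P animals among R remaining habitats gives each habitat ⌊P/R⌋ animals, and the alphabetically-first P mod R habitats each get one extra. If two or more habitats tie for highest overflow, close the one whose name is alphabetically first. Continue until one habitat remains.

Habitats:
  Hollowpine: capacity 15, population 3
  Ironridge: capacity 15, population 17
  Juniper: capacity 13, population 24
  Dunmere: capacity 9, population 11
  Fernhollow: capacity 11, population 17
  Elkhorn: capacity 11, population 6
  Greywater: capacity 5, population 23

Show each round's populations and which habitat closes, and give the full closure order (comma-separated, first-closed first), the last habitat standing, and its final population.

Round 1: Dunmere=11 Elkhorn=6 Fernhollow=17 Greywater=23 Hollowpine=3 Ironridge=17 Juniper=24 → close Greywater (overflow 18)
  23÷6 = 3 each, +1 to first 5
Round 2: Dunmere=15 Elkhorn=10 Fernhollow=21 Hollowpine=7 Ironridge=21 Juniper=27 → close Juniper (overflow 14)
  27÷5 = 5 each, +1 to first 2
Round 3: Dunmere=21 Elkhorn=16 Fernhollow=26 Hollowpine=12 Ironridge=26 → close Fernhollow (overflow 15)
  26÷4 = 6 each, +1 to first 2
Round 4: Dunmere=28 Elkhorn=23 Hollowpine=18 Ironridge=32 → close Dunmere (overflow 19)
  28÷3 = 9 each, +1 to first 1
Round 5: Elkhorn=33 Hollowpine=27 Ironridge=41 → close Ironridge (overflow 26)
  41÷2 = 20 each, +1 to first 1
Round 6: Elkhorn=54 Hollowpine=47 → close Elkhorn (overflow 43)
  54÷1 = 54 each, +1 to first 0

Closure order: Greywater, Juniper, Fernhollow, Dunmere, Ironridge, Elkhorn
Last habitat: Hollowpine with 101 animals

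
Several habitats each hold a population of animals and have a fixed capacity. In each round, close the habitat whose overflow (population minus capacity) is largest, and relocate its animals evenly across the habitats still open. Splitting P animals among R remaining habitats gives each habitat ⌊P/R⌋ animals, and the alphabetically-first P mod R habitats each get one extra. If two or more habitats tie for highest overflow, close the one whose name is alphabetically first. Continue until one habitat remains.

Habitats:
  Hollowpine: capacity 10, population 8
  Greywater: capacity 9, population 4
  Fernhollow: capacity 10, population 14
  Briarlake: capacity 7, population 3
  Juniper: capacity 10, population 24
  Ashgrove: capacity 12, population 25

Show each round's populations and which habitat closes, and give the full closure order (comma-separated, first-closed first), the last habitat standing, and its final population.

Closure order: Juniper, Ashgrove, Fernhollow, Briarlake, Hollowpine
Last habitat: Greywater with 78 animals

Round 1: Ashgrove=25 Briarlake=3 Fernhollow=14 Greywater=4 Hollowpine=8 Juniper=24 → close Juniper (overflow 14)
  24÷5 = 4 each, +1 to first 4
Round 2: Ashgrove=30 Briarlake=8 Fernhollow=19 Greywater=9 Hollowpine=12 → close Ashgrove (overflow 18)
  30÷4 = 7 each, +1 to first 2
Round 3: Briarlake=16 Fernhollow=27 Greywater=16 Hollowpine=19 → close Fernhollow (overflow 17)
  27÷3 = 9 each, +1 to first 0
Round 4: Briarlake=25 Greywater=25 Hollowpine=28 → close Briarlake (overflow 18)
  25÷2 = 12 each, +1 to first 1
Round 5: Greywater=38 Hollowpine=40 → close Hollowpine (overflow 30)
  40÷1 = 40 each, +1 to first 0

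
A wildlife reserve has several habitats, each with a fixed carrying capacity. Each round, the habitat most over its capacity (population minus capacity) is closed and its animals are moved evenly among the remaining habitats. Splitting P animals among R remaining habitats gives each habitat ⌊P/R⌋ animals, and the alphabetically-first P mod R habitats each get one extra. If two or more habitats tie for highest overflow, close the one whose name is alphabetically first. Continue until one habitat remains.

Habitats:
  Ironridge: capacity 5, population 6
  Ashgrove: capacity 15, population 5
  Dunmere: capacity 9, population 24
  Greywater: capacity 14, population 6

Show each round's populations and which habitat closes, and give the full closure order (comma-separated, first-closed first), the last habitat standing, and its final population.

Closure order: Dunmere, Ironridge, Greywater
Last habitat: Ashgrove with 41 animals

Round 1: Ashgrove=5 Dunmere=24 Greywater=6 Ironridge=6 → close Dunmere (overflow 15)
  24÷3 = 8 each, +1 to first 0
Round 2: Ashgrove=13 Greywater=14 Ironridge=14 → close Ironridge (overflow 9)
  14÷2 = 7 each, +1 to first 0
Round 3: Ashgrove=20 Greywater=21 → close Greywater (overflow 7)
  21÷1 = 21 each, +1 to first 0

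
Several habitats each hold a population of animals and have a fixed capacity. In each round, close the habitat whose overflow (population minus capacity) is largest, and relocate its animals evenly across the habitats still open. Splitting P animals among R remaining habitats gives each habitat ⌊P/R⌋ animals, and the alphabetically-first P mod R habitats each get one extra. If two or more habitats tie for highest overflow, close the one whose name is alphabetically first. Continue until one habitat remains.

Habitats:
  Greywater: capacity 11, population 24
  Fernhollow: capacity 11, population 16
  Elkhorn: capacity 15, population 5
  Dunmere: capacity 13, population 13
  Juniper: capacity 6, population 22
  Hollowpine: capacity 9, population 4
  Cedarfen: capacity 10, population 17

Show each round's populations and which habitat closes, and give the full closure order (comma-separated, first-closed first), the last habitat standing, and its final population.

Round 1: Cedarfen=17 Dunmere=13 Elkhorn=5 Fernhollow=16 Greywater=24 Hollowpine=4 Juniper=22 → close Juniper (overflow 16)
  22÷6 = 3 each, +1 to first 4
Round 2: Cedarfen=21 Dunmere=17 Elkhorn=9 Fernhollow=20 Greywater=27 Hollowpine=7 → close Greywater (overflow 16)
  27÷5 = 5 each, +1 to first 2
Round 3: Cedarfen=27 Dunmere=23 Elkhorn=14 Fernhollow=25 Hollowpine=12 → close Cedarfen (overflow 17)
  27÷4 = 6 each, +1 to first 3
Round 4: Dunmere=30 Elkhorn=21 Fernhollow=32 Hollowpine=18 → close Fernhollow (overflow 21)
  32÷3 = 10 each, +1 to first 2
Round 5: Dunmere=41 Elkhorn=32 Hollowpine=28 → close Dunmere (overflow 28)
  41÷2 = 20 each, +1 to first 1
Round 6: Elkhorn=53 Hollowpine=48 → close Hollowpine (overflow 39)
  48÷1 = 48 each, +1 to first 0

Closure order: Juniper, Greywater, Cedarfen, Fernhollow, Dunmere, Hollowpine
Last habitat: Elkhorn with 101 animals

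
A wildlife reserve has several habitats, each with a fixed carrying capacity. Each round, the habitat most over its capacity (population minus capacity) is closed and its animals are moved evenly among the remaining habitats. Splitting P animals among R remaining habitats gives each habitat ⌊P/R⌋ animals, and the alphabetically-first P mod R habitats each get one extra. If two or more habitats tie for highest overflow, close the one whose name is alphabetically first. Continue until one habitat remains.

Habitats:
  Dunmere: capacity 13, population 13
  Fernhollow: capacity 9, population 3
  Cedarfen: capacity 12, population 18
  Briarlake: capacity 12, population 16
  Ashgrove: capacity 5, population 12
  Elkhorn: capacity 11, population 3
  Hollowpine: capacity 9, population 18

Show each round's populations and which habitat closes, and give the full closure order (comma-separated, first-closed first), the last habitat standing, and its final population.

Closure order: Hollowpine, Ashgrove, Cedarfen, Briarlake, Dunmere, Fernhollow
Last habitat: Elkhorn with 83 animals

Round 1: Ashgrove=12 Briarlake=16 Cedarfen=18 Dunmere=13 Elkhorn=3 Fernhollow=3 Hollowpine=18 → close Hollowpine (overflow 9)
  18÷6 = 3 each, +1 to first 0
Round 2: Ashgrove=15 Briarlake=19 Cedarfen=21 Dunmere=16 Elkhorn=6 Fernhollow=6 → close Ashgrove (overflow 10)
  15÷5 = 3 each, +1 to first 0
Round 3: Briarlake=22 Cedarfen=24 Dunmere=19 Elkhorn=9 Fernhollow=9 → close Cedarfen (overflow 12)
  24÷4 = 6 each, +1 to first 0
Round 4: Briarlake=28 Dunmere=25 Elkhorn=15 Fernhollow=15 → close Briarlake (overflow 16)
  28÷3 = 9 each, +1 to first 1
Round 5: Dunmere=35 Elkhorn=24 Fernhollow=24 → close Dunmere (overflow 22)
  35÷2 = 17 each, +1 to first 1
Round 6: Elkhorn=42 Fernhollow=41 → close Fernhollow (overflow 32)
  41÷1 = 41 each, +1 to first 0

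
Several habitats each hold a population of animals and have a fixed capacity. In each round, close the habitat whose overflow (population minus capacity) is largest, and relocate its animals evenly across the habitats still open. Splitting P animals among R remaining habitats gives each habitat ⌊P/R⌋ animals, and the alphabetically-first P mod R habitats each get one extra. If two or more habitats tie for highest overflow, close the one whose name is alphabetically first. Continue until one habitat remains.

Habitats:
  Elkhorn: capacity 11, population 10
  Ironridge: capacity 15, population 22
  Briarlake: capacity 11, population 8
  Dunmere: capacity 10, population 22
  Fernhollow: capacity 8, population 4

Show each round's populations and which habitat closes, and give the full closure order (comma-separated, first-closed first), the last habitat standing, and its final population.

Closure order: Dunmere, Ironridge, Elkhorn, Briarlake
Last habitat: Fernhollow with 66 animals

Round 1: Briarlake=8 Dunmere=22 Elkhorn=10 Fernhollow=4 Ironridge=22 → close Dunmere (overflow 12)
  22÷4 = 5 each, +1 to first 2
Round 2: Briarlake=14 Elkhorn=16 Fernhollow=9 Ironridge=27 → close Ironridge (overflow 12)
  27÷3 = 9 each, +1 to first 0
Round 3: Briarlake=23 Elkhorn=25 Fernhollow=18 → close Elkhorn (overflow 14)
  25÷2 = 12 each, +1 to first 1
Round 4: Briarlake=36 Fernhollow=30 → close Briarlake (overflow 25)
  36÷1 = 36 each, +1 to first 0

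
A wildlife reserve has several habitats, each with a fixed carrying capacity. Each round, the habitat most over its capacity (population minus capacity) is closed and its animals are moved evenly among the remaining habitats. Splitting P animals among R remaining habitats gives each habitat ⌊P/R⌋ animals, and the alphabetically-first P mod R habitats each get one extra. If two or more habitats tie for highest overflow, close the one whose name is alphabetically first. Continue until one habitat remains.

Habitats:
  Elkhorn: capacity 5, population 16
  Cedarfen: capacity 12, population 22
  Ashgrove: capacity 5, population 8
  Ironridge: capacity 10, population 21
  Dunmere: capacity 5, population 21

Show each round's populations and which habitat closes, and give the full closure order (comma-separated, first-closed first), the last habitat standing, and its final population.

Closure order: Dunmere, Elkhorn, Ironridge, Cedarfen
Last habitat: Ashgrove with 88 animals

Round 1: Ashgrove=8 Cedarfen=22 Dunmere=21 Elkhorn=16 Ironridge=21 → close Dunmere (overflow 16)
  21÷4 = 5 each, +1 to first 1
Round 2: Ashgrove=14 Cedarfen=27 Elkhorn=21 Ironridge=26 → close Elkhorn (overflow 16)
  21÷3 = 7 each, +1 to first 0
Round 3: Ashgrove=21 Cedarfen=34 Ironridge=33 → close Ironridge (overflow 23)
  33÷2 = 16 each, +1 to first 1
Round 4: Ashgrove=38 Cedarfen=50 → close Cedarfen (overflow 38)
  50÷1 = 50 each, +1 to first 0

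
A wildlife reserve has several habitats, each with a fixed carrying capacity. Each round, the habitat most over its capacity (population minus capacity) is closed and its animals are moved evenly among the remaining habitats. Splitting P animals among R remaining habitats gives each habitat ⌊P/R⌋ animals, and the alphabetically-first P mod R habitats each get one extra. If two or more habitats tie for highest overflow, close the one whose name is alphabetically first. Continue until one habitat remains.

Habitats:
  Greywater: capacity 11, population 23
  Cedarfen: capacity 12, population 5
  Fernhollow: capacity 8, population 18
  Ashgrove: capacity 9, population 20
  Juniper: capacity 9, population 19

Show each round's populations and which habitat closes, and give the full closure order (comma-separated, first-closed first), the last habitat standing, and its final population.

Round 1: Ashgrove=20 Cedarfen=5 Fernhollow=18 Greywater=23 Juniper=19 → close Greywater (overflow 12)
  23÷4 = 5 each, +1 to first 3
Round 2: Ashgrove=26 Cedarfen=11 Fernhollow=24 Juniper=24 → close Ashgrove (overflow 17)
  26÷3 = 8 each, +1 to first 2
Round 3: Cedarfen=20 Fernhollow=33 Juniper=32 → close Fernhollow (overflow 25)
  33÷2 = 16 each, +1 to first 1
Round 4: Cedarfen=37 Juniper=48 → close Juniper (overflow 39)
  48÷1 = 48 each, +1 to first 0

Closure order: Greywater, Ashgrove, Fernhollow, Juniper
Last habitat: Cedarfen with 85 animals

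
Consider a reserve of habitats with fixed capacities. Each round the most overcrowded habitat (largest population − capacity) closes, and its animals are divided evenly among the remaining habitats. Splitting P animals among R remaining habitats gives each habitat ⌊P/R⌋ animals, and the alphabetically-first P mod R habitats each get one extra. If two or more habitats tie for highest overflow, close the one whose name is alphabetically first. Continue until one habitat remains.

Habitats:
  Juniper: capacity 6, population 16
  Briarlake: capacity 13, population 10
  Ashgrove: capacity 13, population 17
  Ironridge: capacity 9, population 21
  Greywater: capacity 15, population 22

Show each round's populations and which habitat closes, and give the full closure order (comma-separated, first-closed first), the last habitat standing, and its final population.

Round 1: Ashgrove=17 Briarlake=10 Greywater=22 Ironridge=21 Juniper=16 → close Ironridge (overflow 12)
  21÷4 = 5 each, +1 to first 1
Round 2: Ashgrove=23 Briarlake=15 Greywater=27 Juniper=21 → close Juniper (overflow 15)
  21÷3 = 7 each, +1 to first 0
Round 3: Ashgrove=30 Briarlake=22 Greywater=34 → close Greywater (overflow 19)
  34÷2 = 17 each, +1 to first 0
Round 4: Ashgrove=47 Briarlake=39 → close Ashgrove (overflow 34)
  47÷1 = 47 each, +1 to first 0

Closure order: Ironridge, Juniper, Greywater, Ashgrove
Last habitat: Briarlake with 86 animals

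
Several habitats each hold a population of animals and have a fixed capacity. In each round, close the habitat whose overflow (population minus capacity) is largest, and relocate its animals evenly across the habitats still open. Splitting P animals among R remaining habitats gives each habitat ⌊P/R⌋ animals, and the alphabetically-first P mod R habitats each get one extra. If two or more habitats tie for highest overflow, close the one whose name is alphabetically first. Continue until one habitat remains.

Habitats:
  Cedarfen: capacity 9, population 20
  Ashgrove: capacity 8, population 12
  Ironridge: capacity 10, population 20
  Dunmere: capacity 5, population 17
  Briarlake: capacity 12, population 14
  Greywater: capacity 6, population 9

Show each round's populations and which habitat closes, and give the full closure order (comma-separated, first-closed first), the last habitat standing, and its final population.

Closure order: Dunmere, Cedarfen, Ironridge, Ashgrove, Briarlake
Last habitat: Greywater with 92 animals

Round 1: Ashgrove=12 Briarlake=14 Cedarfen=20 Dunmere=17 Greywater=9 Ironridge=20 → close Dunmere (overflow 12)
  17÷5 = 3 each, +1 to first 2
Round 2: Ashgrove=16 Briarlake=18 Cedarfen=23 Greywater=12 Ironridge=23 → close Cedarfen (overflow 14)
  23÷4 = 5 each, +1 to first 3
Round 3: Ashgrove=22 Briarlake=24 Greywater=18 Ironridge=28 → close Ironridge (overflow 18)
  28÷3 = 9 each, +1 to first 1
Round 4: Ashgrove=32 Briarlake=33 Greywater=27 → close Ashgrove (overflow 24)
  32÷2 = 16 each, +1 to first 0
Round 5: Briarlake=49 Greywater=43 → close Briarlake (overflow 37)
  49÷1 = 49 each, +1 to first 0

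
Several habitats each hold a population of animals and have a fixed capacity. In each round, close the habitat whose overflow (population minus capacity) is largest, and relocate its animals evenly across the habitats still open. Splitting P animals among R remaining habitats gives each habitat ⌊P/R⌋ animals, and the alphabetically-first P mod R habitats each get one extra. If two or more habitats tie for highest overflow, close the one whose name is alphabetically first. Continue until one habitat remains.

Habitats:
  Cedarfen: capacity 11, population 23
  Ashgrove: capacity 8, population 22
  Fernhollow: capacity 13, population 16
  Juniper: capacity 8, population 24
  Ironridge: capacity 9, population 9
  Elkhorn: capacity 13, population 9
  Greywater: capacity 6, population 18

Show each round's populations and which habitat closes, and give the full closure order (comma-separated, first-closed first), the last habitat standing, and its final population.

Round 1: Ashgrove=22 Cedarfen=23 Elkhorn=9 Fernhollow=16 Greywater=18 Ironridge=9 Juniper=24 → close Juniper (overflow 16)
  24÷6 = 4 each, +1 to first 0
Round 2: Ashgrove=26 Cedarfen=27 Elkhorn=13 Fernhollow=20 Greywater=22 Ironridge=13 → close Ashgrove (overflow 18)
  26÷5 = 5 each, +1 to first 1
Round 3: Cedarfen=33 Elkhorn=18 Fernhollow=25 Greywater=27 Ironridge=18 → close Cedarfen (overflow 22)
  33÷4 = 8 each, +1 to first 1
Round 4: Elkhorn=27 Fernhollow=33 Greywater=35 Ironridge=26 → close Greywater (overflow 29)
  35÷3 = 11 each, +1 to first 2
Round 5: Elkhorn=39 Fernhollow=45 Ironridge=37 → close Fernhollow (overflow 32)
  45÷2 = 22 each, +1 to first 1
Round 6: Elkhorn=62 Ironridge=59 → close Ironridge (overflow 50)
  59÷1 = 59 each, +1 to first 0

Closure order: Juniper, Ashgrove, Cedarfen, Greywater, Fernhollow, Ironridge
Last habitat: Elkhorn with 121 animals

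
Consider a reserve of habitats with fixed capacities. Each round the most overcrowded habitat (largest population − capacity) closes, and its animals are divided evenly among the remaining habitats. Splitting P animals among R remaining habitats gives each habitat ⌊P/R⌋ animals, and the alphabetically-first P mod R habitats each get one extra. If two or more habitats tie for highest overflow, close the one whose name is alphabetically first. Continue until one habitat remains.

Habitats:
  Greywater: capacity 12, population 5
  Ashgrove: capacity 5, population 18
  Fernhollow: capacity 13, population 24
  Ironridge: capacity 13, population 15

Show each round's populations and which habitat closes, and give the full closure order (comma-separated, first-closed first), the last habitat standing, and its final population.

Closure order: Ashgrove, Fernhollow, Ironridge
Last habitat: Greywater with 62 animals

Round 1: Ashgrove=18 Fernhollow=24 Greywater=5 Ironridge=15 → close Ashgrove (overflow 13)
  18÷3 = 6 each, +1 to first 0
Round 2: Fernhollow=30 Greywater=11 Ironridge=21 → close Fernhollow (overflow 17)
  30÷2 = 15 each, +1 to first 0
Round 3: Greywater=26 Ironridge=36 → close Ironridge (overflow 23)
  36÷1 = 36 each, +1 to first 0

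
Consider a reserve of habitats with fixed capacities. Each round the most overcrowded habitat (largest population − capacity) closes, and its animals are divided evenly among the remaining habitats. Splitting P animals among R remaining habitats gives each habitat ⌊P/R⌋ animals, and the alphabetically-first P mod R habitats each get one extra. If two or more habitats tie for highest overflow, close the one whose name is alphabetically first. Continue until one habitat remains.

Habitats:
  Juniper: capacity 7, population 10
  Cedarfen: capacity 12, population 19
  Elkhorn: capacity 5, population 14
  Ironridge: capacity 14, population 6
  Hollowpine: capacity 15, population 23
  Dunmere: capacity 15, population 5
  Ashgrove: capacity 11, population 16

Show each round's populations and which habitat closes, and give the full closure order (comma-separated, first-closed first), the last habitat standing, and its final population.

Round 1: Ashgrove=16 Cedarfen=19 Dunmere=5 Elkhorn=14 Hollowpine=23 Ironridge=6 Juniper=10 → close Elkhorn (overflow 9)
  14÷6 = 2 each, +1 to first 2
Round 2: Ashgrove=19 Cedarfen=22 Dunmere=7 Hollowpine=25 Ironridge=8 Juniper=12 → close Cedarfen (overflow 10)
  22÷5 = 4 each, +1 to first 2
Round 3: Ashgrove=24 Dunmere=12 Hollowpine=29 Ironridge=12 Juniper=16 → close Hollowpine (overflow 14)
  29÷4 = 7 each, +1 to first 1
Round 4: Ashgrove=32 Dunmere=19 Ironridge=19 Juniper=23 → close Ashgrove (overflow 21)
  32÷3 = 10 each, +1 to first 2
Round 5: Dunmere=30 Ironridge=30 Juniper=33 → close Juniper (overflow 26)
  33÷2 = 16 each, +1 to first 1
Round 6: Dunmere=47 Ironridge=46 → close Dunmere (overflow 32)
  47÷1 = 47 each, +1 to first 0

Closure order: Elkhorn, Cedarfen, Hollowpine, Ashgrove, Juniper, Dunmere
Last habitat: Ironridge with 93 animals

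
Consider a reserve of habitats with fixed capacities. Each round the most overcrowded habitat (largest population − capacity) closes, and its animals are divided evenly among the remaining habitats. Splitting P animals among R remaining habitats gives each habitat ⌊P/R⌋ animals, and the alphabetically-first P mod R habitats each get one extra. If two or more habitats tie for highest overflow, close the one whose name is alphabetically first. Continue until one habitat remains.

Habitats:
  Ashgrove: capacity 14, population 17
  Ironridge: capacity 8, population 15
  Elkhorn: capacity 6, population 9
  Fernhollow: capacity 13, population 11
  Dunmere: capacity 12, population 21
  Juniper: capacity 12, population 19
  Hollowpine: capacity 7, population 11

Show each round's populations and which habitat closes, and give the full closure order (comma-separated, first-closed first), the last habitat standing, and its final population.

Round 1: Ashgrove=17 Dunmere=21 Elkhorn=9 Fernhollow=11 Hollowpine=11 Ironridge=15 Juniper=19 → close Dunmere (overflow 9)
  21÷6 = 3 each, +1 to first 3
Round 2: Ashgrove=21 Elkhorn=13 Fernhollow=15 Hollowpine=14 Ironridge=18 Juniper=22 → close Ironridge (overflow 10)
  18÷5 = 3 each, +1 to first 3
Round 3: Ashgrove=25 Elkhorn=17 Fernhollow=19 Hollowpine=17 Juniper=25 → close Juniper (overflow 13)
  25÷4 = 6 each, +1 to first 1
Round 4: Ashgrove=32 Elkhorn=23 Fernhollow=25 Hollowpine=23 → close Ashgrove (overflow 18)
  32÷3 = 10 each, +1 to first 2
Round 5: Elkhorn=34 Fernhollow=36 Hollowpine=33 → close Elkhorn (overflow 28)
  34÷2 = 17 each, +1 to first 0
Round 6: Fernhollow=53 Hollowpine=50 → close Hollowpine (overflow 43)
  50÷1 = 50 each, +1 to first 0

Closure order: Dunmere, Ironridge, Juniper, Ashgrove, Elkhorn, Hollowpine
Last habitat: Fernhollow with 103 animals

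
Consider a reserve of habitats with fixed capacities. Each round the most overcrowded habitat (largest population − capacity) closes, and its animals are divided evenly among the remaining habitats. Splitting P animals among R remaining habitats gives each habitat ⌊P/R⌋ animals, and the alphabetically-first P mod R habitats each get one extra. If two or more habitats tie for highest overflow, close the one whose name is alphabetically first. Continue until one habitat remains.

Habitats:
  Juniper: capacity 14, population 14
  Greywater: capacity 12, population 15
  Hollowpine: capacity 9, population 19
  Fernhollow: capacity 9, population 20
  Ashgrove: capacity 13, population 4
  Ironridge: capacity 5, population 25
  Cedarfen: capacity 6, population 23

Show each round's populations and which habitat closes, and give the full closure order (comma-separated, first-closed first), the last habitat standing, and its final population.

Closure order: Ironridge, Cedarfen, Fernhollow, Hollowpine, Greywater, Juniper
Last habitat: Ashgrove with 120 animals

Round 1: Ashgrove=4 Cedarfen=23 Fernhollow=20 Greywater=15 Hollowpine=19 Ironridge=25 Juniper=14 → close Ironridge (overflow 20)
  25÷6 = 4 each, +1 to first 1
Round 2: Ashgrove=9 Cedarfen=27 Fernhollow=24 Greywater=19 Hollowpine=23 Juniper=18 → close Cedarfen (overflow 21)
  27÷5 = 5 each, +1 to first 2
Round 3: Ashgrove=15 Fernhollow=30 Greywater=24 Hollowpine=28 Juniper=23 → close Fernhollow (overflow 21)
  30÷4 = 7 each, +1 to first 2
Round 4: Ashgrove=23 Greywater=32 Hollowpine=35 Juniper=30 → close Hollowpine (overflow 26)
  35÷3 = 11 each, +1 to first 2
Round 5: Ashgrove=35 Greywater=44 Juniper=41 → close Greywater (overflow 32)
  44÷2 = 22 each, +1 to first 0
Round 6: Ashgrove=57 Juniper=63 → close Juniper (overflow 49)
  63÷1 = 63 each, +1 to first 0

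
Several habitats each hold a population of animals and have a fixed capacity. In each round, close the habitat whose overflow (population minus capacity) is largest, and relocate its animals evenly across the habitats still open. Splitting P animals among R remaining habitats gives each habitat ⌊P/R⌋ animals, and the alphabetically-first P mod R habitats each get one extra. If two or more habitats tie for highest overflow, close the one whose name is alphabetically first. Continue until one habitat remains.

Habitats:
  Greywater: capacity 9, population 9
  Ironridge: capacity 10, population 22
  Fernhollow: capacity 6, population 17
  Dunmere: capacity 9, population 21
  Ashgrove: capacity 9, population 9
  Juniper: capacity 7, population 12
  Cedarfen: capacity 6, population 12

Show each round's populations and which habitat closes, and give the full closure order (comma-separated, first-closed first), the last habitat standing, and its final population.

Closure order: Dunmere, Fernhollow, Ironridge, Cedarfen, Juniper, Ashgrove
Last habitat: Greywater with 102 animals

Round 1: Ashgrove=9 Cedarfen=12 Dunmere=21 Fernhollow=17 Greywater=9 Ironridge=22 Juniper=12 → close Dunmere (overflow 12)
  21÷6 = 3 each, +1 to first 3
Round 2: Ashgrove=13 Cedarfen=16 Fernhollow=21 Greywater=12 Ironridge=25 Juniper=15 → close Fernhollow (overflow 15)
  21÷5 = 4 each, +1 to first 1
Round 3: Ashgrove=18 Cedarfen=20 Greywater=16 Ironridge=29 Juniper=19 → close Ironridge (overflow 19)
  29÷4 = 7 each, +1 to first 1
Round 4: Ashgrove=26 Cedarfen=27 Greywater=23 Juniper=26 → close Cedarfen (overflow 21)
  27÷3 = 9 each, +1 to first 0
Round 5: Ashgrove=35 Greywater=32 Juniper=35 → close Juniper (overflow 28)
  35÷2 = 17 each, +1 to first 1
Round 6: Ashgrove=53 Greywater=49 → close Ashgrove (overflow 44)
  53÷1 = 53 each, +1 to first 0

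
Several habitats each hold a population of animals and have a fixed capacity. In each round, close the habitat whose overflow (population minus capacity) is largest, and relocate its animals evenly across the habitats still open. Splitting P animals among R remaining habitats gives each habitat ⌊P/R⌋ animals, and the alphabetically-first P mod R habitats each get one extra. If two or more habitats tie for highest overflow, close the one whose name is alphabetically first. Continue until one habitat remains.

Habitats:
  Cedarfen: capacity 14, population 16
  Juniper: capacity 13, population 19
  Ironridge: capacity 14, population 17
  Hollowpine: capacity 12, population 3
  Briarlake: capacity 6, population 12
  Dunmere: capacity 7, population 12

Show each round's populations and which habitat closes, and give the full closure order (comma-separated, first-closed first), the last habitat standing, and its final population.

Closure order: Briarlake, Dunmere, Juniper, Cedarfen, Ironridge
Last habitat: Hollowpine with 79 animals

Round 1: Briarlake=12 Cedarfen=16 Dunmere=12 Hollowpine=3 Ironridge=17 Juniper=19 → close Briarlake (overflow 6)
  12÷5 = 2 each, +1 to first 2
Round 2: Cedarfen=19 Dunmere=15 Hollowpine=5 Ironridge=19 Juniper=21 → close Dunmere (overflow 8)
  15÷4 = 3 each, +1 to first 3
Round 3: Cedarfen=23 Hollowpine=9 Ironridge=23 Juniper=24 → close Juniper (overflow 11)
  24÷3 = 8 each, +1 to first 0
Round 4: Cedarfen=31 Hollowpine=17 Ironridge=31 → close Cedarfen (overflow 17)
  31÷2 = 15 each, +1 to first 1
Round 5: Hollowpine=33 Ironridge=46 → close Ironridge (overflow 32)
  46÷1 = 46 each, +1 to first 0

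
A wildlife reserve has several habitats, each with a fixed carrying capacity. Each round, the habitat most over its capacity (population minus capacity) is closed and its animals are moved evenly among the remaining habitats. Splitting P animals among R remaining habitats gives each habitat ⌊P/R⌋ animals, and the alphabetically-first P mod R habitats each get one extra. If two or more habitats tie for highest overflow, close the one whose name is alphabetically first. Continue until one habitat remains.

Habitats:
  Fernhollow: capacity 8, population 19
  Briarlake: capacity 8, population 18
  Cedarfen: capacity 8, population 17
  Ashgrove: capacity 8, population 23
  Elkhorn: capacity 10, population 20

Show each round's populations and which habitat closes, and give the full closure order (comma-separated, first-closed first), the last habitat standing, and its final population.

Round 1: Ashgrove=23 Briarlake=18 Cedarfen=17 Elkhorn=20 Fernhollow=19 → close Ashgrove (overflow 15)
  23÷4 = 5 each, +1 to first 3
Round 2: Briarlake=24 Cedarfen=23 Elkhorn=26 Fernhollow=24 → close Briarlake (overflow 16)
  24÷3 = 8 each, +1 to first 0
Round 3: Cedarfen=31 Elkhorn=34 Fernhollow=32 → close Elkhorn (overflow 24)
  34÷2 = 17 each, +1 to first 0
Round 4: Cedarfen=48 Fernhollow=49 → close Fernhollow (overflow 41)
  49÷1 = 49 each, +1 to first 0

Closure order: Ashgrove, Briarlake, Elkhorn, Fernhollow
Last habitat: Cedarfen with 97 animals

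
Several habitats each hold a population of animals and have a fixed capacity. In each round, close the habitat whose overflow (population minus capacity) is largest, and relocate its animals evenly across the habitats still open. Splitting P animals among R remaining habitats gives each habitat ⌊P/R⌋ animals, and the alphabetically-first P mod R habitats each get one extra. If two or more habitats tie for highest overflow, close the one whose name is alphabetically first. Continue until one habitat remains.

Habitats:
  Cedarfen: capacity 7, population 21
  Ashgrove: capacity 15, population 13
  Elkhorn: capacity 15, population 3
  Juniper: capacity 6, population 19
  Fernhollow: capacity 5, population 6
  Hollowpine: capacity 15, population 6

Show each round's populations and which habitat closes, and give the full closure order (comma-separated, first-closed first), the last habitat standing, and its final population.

Round 1: Ashgrove=13 Cedarfen=21 Elkhorn=3 Fernhollow=6 Hollowpine=6 Juniper=19 → close Cedarfen (overflow 14)
  21÷5 = 4 each, +1 to first 1
Round 2: Ashgrove=18 Elkhorn=7 Fernhollow=10 Hollowpine=10 Juniper=23 → close Juniper (overflow 17)
  23÷4 = 5 each, +1 to first 3
Round 3: Ashgrove=24 Elkhorn=13 Fernhollow=16 Hollowpine=15 → close Fernhollow (overflow 11)
  16÷3 = 5 each, +1 to first 1
Round 4: Ashgrove=30 Elkhorn=18 Hollowpine=20 → close Ashgrove (overflow 15)
  30÷2 = 15 each, +1 to first 0
Round 5: Elkhorn=33 Hollowpine=35 → close Hollowpine (overflow 20)
  35÷1 = 35 each, +1 to first 0

Closure order: Cedarfen, Juniper, Fernhollow, Ashgrove, Hollowpine
Last habitat: Elkhorn with 68 animals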